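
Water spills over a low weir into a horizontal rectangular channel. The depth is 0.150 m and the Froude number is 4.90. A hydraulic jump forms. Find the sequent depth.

Fr₁ = 4.90 (given).
From the momentum equation for a rectangular channel, y₂/y₁ = ½[√(1 + 8Fr₁²) − 1] = ½[√193.1 − 1] = 6.45.
y₂ = 6.45 × 0.150 = 0.967 m.

y₂ = 0.967 m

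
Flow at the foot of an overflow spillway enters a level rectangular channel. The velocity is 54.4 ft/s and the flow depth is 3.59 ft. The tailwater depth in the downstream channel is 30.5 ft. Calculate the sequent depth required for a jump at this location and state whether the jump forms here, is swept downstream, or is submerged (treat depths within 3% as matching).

y₂ = 24.0 ft; the jump is submerged

Fr₁ = V₁/√(g·y₁) = 54.4/√(32.2×3.59) = 5.06.
From the momentum equation for a rectangular channel, y₂/y₁ = ½[√(1 + 8Fr₁²) − 1] = ½[√205.8 − 1] = 6.67.
y₂ = 6.67 × 3.59 = 24.0 ft.
Tailwater y_tw = 30.5 ft: y_tw > y₂, so the jump is submerged.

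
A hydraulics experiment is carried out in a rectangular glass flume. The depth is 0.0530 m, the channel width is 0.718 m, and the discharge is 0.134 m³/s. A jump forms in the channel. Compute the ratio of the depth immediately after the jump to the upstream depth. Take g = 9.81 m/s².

q = Q/b = 0.134/0.718 = 0.187 m²/s; V₁ = q/y₁ = 3.52 m/s. Fr₁ = V₁/√(g·y₁) = 4.88.
Conjugate-depth relation: y₂/y₁ = ½[√(1 + 8Fr₁²) − 1] = ½[√191.8 − 1] = 6.42.

y₂/y₁ = 6.42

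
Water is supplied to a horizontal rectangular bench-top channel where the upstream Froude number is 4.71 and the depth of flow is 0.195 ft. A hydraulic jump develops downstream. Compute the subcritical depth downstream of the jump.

Fr₁ = 4.71 (given).
Conjugate-depth relation: y₂/y₁ = ½[√(1 + 8Fr₁²) − 1] = ½[√178.5 − 1] = 6.18.
y₂ = 6.18 × 0.195 = 1.21 ft.

y₂ = 1.21 ft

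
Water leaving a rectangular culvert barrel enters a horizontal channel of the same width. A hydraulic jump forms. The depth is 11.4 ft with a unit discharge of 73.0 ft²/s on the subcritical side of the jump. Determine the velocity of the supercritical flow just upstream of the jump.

V₂ = q/y₂ = 73.0/11.4 = 6.40 ft/s; Fr₂ = V₂/√(g·y₂) = 0.334.
The Bélanger relation is symmetric: y₁/y₂ = ½[√(1 + 8Fr₂²) − 1] = ½[√1.894 − 1] = 0.188.
y₁ = 0.188 × 11.4 = 2.14 ft.
V₁ = q/y₁ = 73.0/2.14 = 34.1 ft/s.

V₁ = 34.1 ft/s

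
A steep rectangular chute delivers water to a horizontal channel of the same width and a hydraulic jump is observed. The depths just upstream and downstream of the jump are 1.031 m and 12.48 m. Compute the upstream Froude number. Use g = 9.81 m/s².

Fr₁ = 8.906

For a rectangular channel the momentum equation gives q² = ½·g·y₁·y₂·(y₁ + y₂) = ½×9.81×1.031×12.48×13.51 = 852.7.
q = √852.7 = 29.20 m²/s.
V₁ = q/y₁ = 28.32 m/s; Fr₁ = V₁/√(g·y₁) = 8.906.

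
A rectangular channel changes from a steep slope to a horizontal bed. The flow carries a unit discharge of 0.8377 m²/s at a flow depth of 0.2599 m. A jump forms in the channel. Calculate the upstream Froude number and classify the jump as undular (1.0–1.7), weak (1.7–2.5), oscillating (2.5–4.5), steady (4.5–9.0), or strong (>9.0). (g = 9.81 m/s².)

Fr₁ = 2.019; weak jump

V₁ = q/y₁ = 0.8377/0.2599 = 3.223 m/s. Fr₁ = V₁/√(g·y₁) = 3.223/√(9.81×0.2599) = 2.019.
Fr₁ = 2.019 lies in the weak range.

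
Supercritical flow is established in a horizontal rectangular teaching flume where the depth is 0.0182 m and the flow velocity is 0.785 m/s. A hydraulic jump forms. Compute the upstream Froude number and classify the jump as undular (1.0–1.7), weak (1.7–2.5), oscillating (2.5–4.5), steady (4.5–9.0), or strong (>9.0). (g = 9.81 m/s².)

Fr₁ = V₁/√(g·y₁) = 0.785/√(9.81×0.0182) = 1.86.
Fr₁ = 1.86 lies in the weak range.

Fr₁ = 1.86; weak jump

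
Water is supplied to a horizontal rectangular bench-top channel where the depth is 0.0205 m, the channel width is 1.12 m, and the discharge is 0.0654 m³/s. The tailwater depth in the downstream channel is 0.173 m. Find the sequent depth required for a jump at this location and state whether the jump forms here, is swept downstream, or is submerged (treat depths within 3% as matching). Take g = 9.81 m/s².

y₂ = 0.174 m; the jump forms here

q = Q/b = 0.0654/1.12 = 0.0584 m²/s; V₁ = q/y₁ = 2.85 m/s. Fr₁ = V₁/√(g·y₁) = 6.35.
Sequent-depth ratio: y₂/y₁ = ½[√(1 + 8Fr₁²) − 1] = ½[√323.8 − 1] = 8.50.
y₂ = 8.50 × 0.0205 = 0.174 m.
Tailwater y_tw = 0.173 m: y_tw ≈ y₂, so the jump forms here.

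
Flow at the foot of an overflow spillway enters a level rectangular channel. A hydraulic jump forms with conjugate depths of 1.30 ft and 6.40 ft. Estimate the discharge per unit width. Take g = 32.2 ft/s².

For a rectangular channel the momentum equation gives q² = ½·g·y₁·y₂·(y₁ + y₂) = ½×32.2×1.30×6.40×7.70 = 1031.
q = √1031 = 32.1 ft²/s.

q = 32.1 ft²/s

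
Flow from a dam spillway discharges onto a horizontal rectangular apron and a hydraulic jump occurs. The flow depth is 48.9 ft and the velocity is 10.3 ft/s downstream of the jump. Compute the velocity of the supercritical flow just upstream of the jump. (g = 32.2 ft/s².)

Fr₂ = V₂/√(g·y₂) = 10.3/√(32.2×48.9) = 0.260.
Since the conjugate-depth ratio holds either way, y₁/y₂ = ½[√(1 + 8Fr₂²) − 1] = ½[√1.539 − 1] = 0.120.
y₁ = 0.120 × 48.9 = 5.88 ft.
V₁ = q/y₁ = 504/5.88 = 85.6 ft/s.

V₁ = 85.6 ft/s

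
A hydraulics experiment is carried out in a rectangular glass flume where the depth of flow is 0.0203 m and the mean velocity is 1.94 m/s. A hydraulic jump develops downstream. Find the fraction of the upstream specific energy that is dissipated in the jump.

ΔE/E₁ = 0.429 (42.9%)

Fr₁ = V₁/√(g·y₁) = 1.94/√(9.81×0.0203) = 4.35.
By Bélanger, y₂/y₁ = ½[√(1 + 8Fr₁²) − 1] = ½[√152.2 − 1] = 5.67.
y₂ = 5.67 × 0.0203 = 0.115 m.
E₁ = y₁ + V₁²/2g = 0.212 m. ΔE = (y₂ − y₁)³/(4y₁y₂) = 0.0911 m. ΔE/E₁ = 0.0911/0.212 = 0.429.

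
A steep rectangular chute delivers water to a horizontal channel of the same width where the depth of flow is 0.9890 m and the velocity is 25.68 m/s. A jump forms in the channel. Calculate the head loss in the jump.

Fr₁ = V₁/√(g·y₁) = 25.68/√(9.81×0.9890) = 8.244.
Conjugate-depth relation: y₂/y₁ = ½[√(1 + 8Fr₁²) − 1] = ½[√544.77 − 1] = 11.17.
y₂ = 11.17 × 0.9890 = 11.05 m.
Head loss: ΔE = (y₂ − y₁)³/(4y₁y₂) = (11.05 − 0.9890)³/(4×0.9890×11.05) = 1018/43.70 = 23.28 m.

ΔE = 23.28 m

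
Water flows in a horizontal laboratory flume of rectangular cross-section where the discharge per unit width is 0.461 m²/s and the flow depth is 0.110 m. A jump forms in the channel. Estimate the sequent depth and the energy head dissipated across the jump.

y₂ = 0.575 m; ΔE = 0.397 m

V₁ = q/y₁ = 0.461/0.110 = 4.19 m/s. Fr₁ = V₁/√(g·y₁) = 4.19/√(9.81×0.110) = 4.03.
Bélanger equation: y₂/y₁ = ½[√(1 + 8Fr₁²) − 1] = ½[√131.2 − 1] = 5.23.
y₂ = 5.23 × 0.110 = 0.575 m.
Head loss: ΔE = (y₂ − y₁)³/(4y₁y₂) = (0.575 − 0.110)³/(4×0.110×0.575) = 0.101/0.253 = 0.397 m.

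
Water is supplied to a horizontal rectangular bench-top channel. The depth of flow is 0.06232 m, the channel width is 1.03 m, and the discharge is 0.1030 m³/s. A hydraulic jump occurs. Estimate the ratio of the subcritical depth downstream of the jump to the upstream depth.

y₂/y₁ = 2.445

q = Q/b = 0.1030/1.03 = 0.1000 m²/s; V₁ = q/y₁ = 1.605 m/s. Fr₁ = V₁/√(g·y₁) = 2.052.
Sequent-depth ratio: y₂/y₁ = ½[√(1 + 8Fr₁²) − 1] = ½[√34.693 − 1] = 2.445.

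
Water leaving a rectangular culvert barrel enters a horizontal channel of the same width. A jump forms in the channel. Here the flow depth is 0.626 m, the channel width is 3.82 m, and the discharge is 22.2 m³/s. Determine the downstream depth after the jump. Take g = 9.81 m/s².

y₂ = 3.02 m

q = Q/b = 22.2/3.82 = 5.81 m²/s; V₁ = q/y₁ = 9.28 m/s. Fr₁ = V₁/√(g·y₁) = 3.75.
By Bélanger, y₂/y₁ = ½[√(1 + 8Fr₁²) − 1] = ½[√113.3 − 1] = 4.82.
y₂ = 4.82 × 0.626 = 3.02 m.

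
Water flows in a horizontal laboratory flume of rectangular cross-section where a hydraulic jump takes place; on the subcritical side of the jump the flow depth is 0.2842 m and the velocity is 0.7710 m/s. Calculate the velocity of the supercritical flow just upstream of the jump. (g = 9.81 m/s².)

V₁ = 2.391 m/s

Fr₂ = V₂/√(g·y₂) = 0.7710/√(9.81×0.2842) = 0.4618.
Since the conjugate-depth ratio holds either way, y₁/y₂ = ½[√(1 + 8Fr₂²) − 1] = ½[√2.7057 − 1] = 0.3225.
y₁ = 0.3225 × 0.2842 = 0.09164 m.
V₁ = q/y₁ = 0.2191/0.09164 = 2.391 m/s.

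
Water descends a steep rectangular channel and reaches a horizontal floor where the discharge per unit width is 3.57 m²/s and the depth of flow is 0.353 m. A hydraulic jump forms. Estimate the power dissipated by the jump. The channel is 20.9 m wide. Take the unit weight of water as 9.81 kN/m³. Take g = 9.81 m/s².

P = 2140 kW

V₁ = q/y₁ = 3.57/0.353 = 10.1 m/s. Fr₁ = V₁/√(g·y₁) = 10.1/√(9.81×0.353) = 5.43.
Sequent-depth ratio: y₂/y₁ = ½[√(1 + 8Fr₁²) − 1] = ½[√237.3 − 1] = 7.20.
y₂ = 7.20 × 0.353 = 2.54 m.
Head loss: ΔE = (y₂ − y₁)³/(4y₁y₂) = (2.54 − 0.353)³/(4×0.353×2.54) = 10.5/3.59 = 2.92 m.
Q = q·b = 3.57 × 20.9 = 74.6 m³/s. P = γ·Q·ΔE = 9.81 × 74.6 × 2.92 = 2140 kW.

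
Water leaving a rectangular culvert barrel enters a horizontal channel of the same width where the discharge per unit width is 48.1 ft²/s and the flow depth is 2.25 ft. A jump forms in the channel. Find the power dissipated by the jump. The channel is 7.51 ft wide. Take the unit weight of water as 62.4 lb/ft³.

V₁ = q/y₁ = 48.1/2.25 = 21.4 ft/s. Fr₁ = V₁/√(g·y₁) = 21.4/√(32.2×2.25) = 2.51.
By Bélanger, y₂/y₁ = ½[√(1 + 8Fr₁²) − 1] = ½[√51.46 − 1] = 3.09.
y₂ = 3.09 × 2.25 = 6.95 ft.
Head loss: ΔE = (y₂ − y₁)³/(4y₁y₂) = (6.95 − 2.25)³/(4×2.25×6.95) = 104/62.5 = 1.66 ft.
Q = q·b = 48.1 × 7.51 = 361 cfs. P = γ·Q·ΔE/550 = 62.4 × 361 × 1.66 / 550 = 67.9 hp.

P = 67.9 hp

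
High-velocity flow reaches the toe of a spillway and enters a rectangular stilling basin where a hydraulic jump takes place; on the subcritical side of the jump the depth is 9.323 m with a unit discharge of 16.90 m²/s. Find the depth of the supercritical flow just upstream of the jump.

y₁ = 0.6277 m

V₂ = q/y₂ = 16.90/9.323 = 1.813 m/s; Fr₂ = V₂/√(g·y₂) = 0.1895.
The Bélanger relation is symmetric: y₁/y₂ = ½[√(1 + 8Fr₂²) − 1] = ½[√1.2874 − 1] = 0.06732.
y₁ = 0.06732 × 9.323 = 0.6277 m.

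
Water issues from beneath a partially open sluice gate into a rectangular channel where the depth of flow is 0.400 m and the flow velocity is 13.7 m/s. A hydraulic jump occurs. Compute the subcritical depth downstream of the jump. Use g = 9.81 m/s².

y₂ = 3.72 m

Fr₁ = V₁/√(g·y₁) = 13.7/√(9.81×0.400) = 6.92.
Conjugate-depth relation: y₂/y₁ = ½[√(1 + 8Fr₁²) − 1] = ½[√383.7 − 1] = 9.29.
y₂ = 9.29 × 0.400 = 3.72 m.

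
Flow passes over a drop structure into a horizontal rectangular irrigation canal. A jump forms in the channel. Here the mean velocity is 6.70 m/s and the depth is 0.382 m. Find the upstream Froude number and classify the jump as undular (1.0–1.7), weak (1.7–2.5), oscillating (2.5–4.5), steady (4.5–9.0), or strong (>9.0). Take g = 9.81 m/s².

Fr₁ = V₁/√(g·y₁) = 6.70/√(9.81×0.382) = 3.46.
Fr₁ = 3.46 lies in the oscillating range.

Fr₁ = 3.46; oscillating jump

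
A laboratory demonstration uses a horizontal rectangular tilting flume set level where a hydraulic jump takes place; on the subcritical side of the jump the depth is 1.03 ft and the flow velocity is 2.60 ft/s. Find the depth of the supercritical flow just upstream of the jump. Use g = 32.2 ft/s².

Fr₂ = V₂/√(g·y₂) = 2.60/√(32.2×1.03) = 0.451.
Since the conjugate-depth ratio holds either way, y₁/y₂ = ½[√(1 + 8Fr₂²) − 1] = ½[√2.631 − 1] = 0.311.
y₁ = 0.311 × 1.03 = 0.320 ft.

y₁ = 0.320 ft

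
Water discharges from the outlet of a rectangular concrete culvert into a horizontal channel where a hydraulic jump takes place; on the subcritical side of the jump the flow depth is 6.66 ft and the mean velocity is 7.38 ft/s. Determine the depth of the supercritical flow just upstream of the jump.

Fr₂ = V₂/√(g·y₂) = 7.38/√(32.2×6.66) = 0.504.
Since the conjugate-depth ratio holds either way, y₁/y₂ = ½[√(1 + 8Fr₂²) − 1] = ½[√3.032 − 1] = 0.371.
y₁ = 0.371 × 6.66 = 2.47 ft.

y₁ = 2.47 ft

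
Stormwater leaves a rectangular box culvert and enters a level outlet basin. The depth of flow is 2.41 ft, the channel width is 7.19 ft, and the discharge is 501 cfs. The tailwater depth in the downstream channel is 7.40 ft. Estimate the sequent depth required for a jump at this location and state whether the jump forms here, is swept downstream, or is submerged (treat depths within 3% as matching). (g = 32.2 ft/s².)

y₂ = 10.0 ft; the jump is swept downstream

q = Q/b = 501/7.19 = 69.7 ft²/s; V₁ = q/y₁ = 28.9 ft/s. Fr₁ = V₁/√(g·y₁) = 3.28.
Bélanger equation: y₂/y₁ = ½[√(1 + 8Fr₁²) − 1] = ½[√87.18 − 1] = 4.17.
y₂ = 4.17 × 2.41 = 10.0 ft.
Tailwater y_tw = 7.40 ft: y_tw < y₂, so the jump is swept downstream.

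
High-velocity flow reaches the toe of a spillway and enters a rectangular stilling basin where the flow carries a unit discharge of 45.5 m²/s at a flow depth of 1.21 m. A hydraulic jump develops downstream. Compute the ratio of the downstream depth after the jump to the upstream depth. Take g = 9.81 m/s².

V₁ = q/y₁ = 45.5/1.21 = 37.6 m/s. Fr₁ = V₁/√(g·y₁) = 37.6/√(9.81×1.21) = 10.9.
By Bélanger, y₂/y₁ = ½[√(1 + 8Fr₁²) − 1] = ½[√954.0 − 1] = 14.9.

y₂/y₁ = 14.9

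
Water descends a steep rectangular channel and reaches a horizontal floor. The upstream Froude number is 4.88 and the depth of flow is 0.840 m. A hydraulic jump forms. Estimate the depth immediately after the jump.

y₂ = 5.39 m

Fr₁ = 4.88 (given).
From the momentum equation for a rectangular channel, y₂/y₁ = ½[√(1 + 8Fr₁²) − 1] = ½[√191.5 − 1] = 6.42.
y₂ = 6.42 × 0.840 = 5.39 m.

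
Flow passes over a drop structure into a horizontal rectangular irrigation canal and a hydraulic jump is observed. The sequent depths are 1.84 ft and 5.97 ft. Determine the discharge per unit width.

For a rectangular channel the momentum equation gives q² = ½·g·y₁·y₂·(y₁ + y₂) = ½×32.2×1.84×5.97×7.81 = 1381.
q = √1381 = 37.2 ft²/s.

q = 37.2 ft²/s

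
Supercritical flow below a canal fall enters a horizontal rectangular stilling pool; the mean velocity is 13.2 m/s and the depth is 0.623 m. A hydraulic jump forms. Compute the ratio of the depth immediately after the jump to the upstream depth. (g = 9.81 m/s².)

Fr₁ = V₁/√(g·y₁) = 13.2/√(9.81×0.623) = 5.34.
From the momentum equation for a rectangular channel, y₂/y₁ = ½[√(1 + 8Fr₁²) − 1] = ½[√229.1 − 1] = 7.07.

y₂/y₁ = 7.07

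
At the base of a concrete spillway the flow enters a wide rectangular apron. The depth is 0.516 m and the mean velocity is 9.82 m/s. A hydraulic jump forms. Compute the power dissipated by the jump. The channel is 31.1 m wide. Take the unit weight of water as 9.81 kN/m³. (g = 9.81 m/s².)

P = 3620 kW

Fr₁ = V₁/√(g·y₁) = 9.82/√(9.81×0.516) = 4.36.
Conjugate-depth relation: y₂/y₁ = ½[√(1 + 8Fr₁²) − 1] = ½[√153.4 − 1] = 5.69.
y₂ = 5.69 × 0.516 = 2.94 m.
Head loss: ΔE = (y₂ − y₁)³/(4y₁y₂) = (2.94 − 0.516)³/(4×0.516×2.94) = 14.2/6.06 = 2.34 m.
q = V₁·y₁ = 9.82 × 0.516 = 5.07 m²/s. Q = q·b = 5.07 × 31.1 = 158 m³/s. P = γ·Q·ΔE = 9.81 × 158 × 2.34 = 3620 kW.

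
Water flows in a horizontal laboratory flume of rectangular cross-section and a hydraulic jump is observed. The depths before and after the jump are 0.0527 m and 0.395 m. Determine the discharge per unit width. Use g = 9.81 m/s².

For a rectangular channel the momentum equation gives q² = ½·g·y₁·y₂·(y₁ + y₂) = ½×9.81×0.0527×0.395×0.448 = 0.0457.
q = √0.0457 = 0.214 m²/s.

q = 0.214 m²/s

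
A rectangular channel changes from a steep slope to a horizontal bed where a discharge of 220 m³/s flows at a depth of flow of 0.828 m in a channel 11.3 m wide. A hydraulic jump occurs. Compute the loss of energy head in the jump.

q = Q/b = 220/11.3 = 19.5 m²/s; V₁ = q/y₁ = 23.5 m/s. Fr₁ = V₁/√(g·y₁) = 8.25.
From the momentum equation for a rectangular channel, y₂/y₁ = ½[√(1 + 8Fr₁²) − 1] = ½[√545.5 − 1] = 11.2.
y₂ = 11.2 × 0.828 = 9.26 m.
Head loss: ΔE = (y₂ − y₁)³/(4y₁y₂) = (9.26 − 0.828)³/(4×0.828×9.26) = 599/30.7 = 19.5 m.

ΔE = 19.5 m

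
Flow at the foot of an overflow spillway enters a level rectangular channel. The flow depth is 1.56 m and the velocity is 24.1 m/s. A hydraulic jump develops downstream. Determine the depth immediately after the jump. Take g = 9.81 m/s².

Fr₁ = V₁/√(g·y₁) = 24.1/√(9.81×1.56) = 6.16.
From the momentum equation for a rectangular channel, y₂/y₁ = ½[√(1 + 8Fr₁²) − 1] = ½[√304.6 − 1] = 8.23.
y₂ = 8.23 × 1.56 = 12.8 m.

y₂ = 12.8 m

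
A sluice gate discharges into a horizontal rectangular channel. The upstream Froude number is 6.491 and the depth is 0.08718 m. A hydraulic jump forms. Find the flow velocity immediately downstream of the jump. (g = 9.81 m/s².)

V₂ = 0.6905 m/s

Fr₁ = 6.491 (given).
Bélanger equation: y₂/y₁ = ½[√(1 + 8Fr₁²) − 1] = ½[√338.06 − 1] = 8.693.
y₂ = 8.693 × 0.08718 = 0.7579 m.
V₁ = Fr₁·√(g·y₁) = 6.491×√(9.81×0.08718) = 6.003 m/s; q = V₁·y₁ = 0.5233 m²/s.
V₂ = q/y₂ = 0.5233/0.7579 = 0.6905 m/s.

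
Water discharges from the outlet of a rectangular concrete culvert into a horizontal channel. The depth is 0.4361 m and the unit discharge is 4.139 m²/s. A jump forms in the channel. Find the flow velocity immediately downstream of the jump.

V₂ = 1.580 m/s

V₁ = q/y₁ = 4.139/0.4361 = 9.491 m/s. Fr₁ = V₁/√(g·y₁) = 9.491/√(9.81×0.4361) = 4.589.
Bélanger equation: y₂/y₁ = ½[√(1 + 8Fr₁²) − 1] = ½[√169.44 − 1] = 6.009.
y₂ = 6.009 × 0.4361 = 2.620 m.
V₂ = q/y₂ = 4.139/2.620 = 1.580 m/s.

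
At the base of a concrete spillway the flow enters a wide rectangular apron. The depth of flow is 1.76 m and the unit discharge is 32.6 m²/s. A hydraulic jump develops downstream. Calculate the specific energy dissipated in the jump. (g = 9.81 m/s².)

ΔE = 8.48 m

V₁ = q/y₁ = 32.6/1.76 = 18.5 m/s. Fr₁ = V₁/√(g·y₁) = 18.5/√(9.81×1.76) = 4.46.
Bélanger equation: y₂/y₁ = ½[√(1 + 8Fr₁²) − 1] = ½[√160.0 − 1] = 5.82.
y₂ = 5.82 × 1.76 = 10.3 m.
Head loss: ΔE = (y₂ − y₁)³/(4y₁y₂) = (10.3 − 1.76)³/(4×1.76×10.3) = 612/72.2 = 8.48 m.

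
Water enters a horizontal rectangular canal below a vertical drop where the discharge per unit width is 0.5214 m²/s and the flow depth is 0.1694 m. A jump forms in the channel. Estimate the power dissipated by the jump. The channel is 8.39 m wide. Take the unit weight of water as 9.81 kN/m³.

P = 4.370 kW

V₁ = q/y₁ = 0.5214/0.1694 = 3.078 m/s. Fr₁ = V₁/√(g·y₁) = 3.078/√(9.81×0.1694) = 2.388.
Conjugate-depth relation: y₂/y₁ = ½[√(1 + 8Fr₁²) − 1] = ½[√46.606 − 1] = 2.913.
y₂ = 2.913 × 0.1694 = 0.4935 m.
Head loss: ΔE = (y₂ − y₁)³/(4y₁y₂) = (0.4935 − 0.1694)³/(4×0.1694×0.4935) = 0.03405/0.3344 = 0.1018 m.
Q = q·b = 0.5214 × 8.39 = 4.375 m³/s. P = γ·Q·ΔE = 9.81 × 4.375 × 0.1018 = 4.370 kW.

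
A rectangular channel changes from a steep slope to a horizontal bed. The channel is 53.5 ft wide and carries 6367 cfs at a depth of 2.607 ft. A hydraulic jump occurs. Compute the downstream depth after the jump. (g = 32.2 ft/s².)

y₂ = 17.11 ft

q = Q/b = 6367/53.5 = 119.0 ft²/s; V₁ = q/y₁ = 45.65 ft/s. Fr₁ = V₁/√(g·y₁) = 4.982.
By Bélanger, y₂/y₁ = ½[√(1 + 8Fr₁²) − 1] = ½[√199.60 − 1] = 6.564.
y₂ = 6.564 × 2.607 = 17.11 ft.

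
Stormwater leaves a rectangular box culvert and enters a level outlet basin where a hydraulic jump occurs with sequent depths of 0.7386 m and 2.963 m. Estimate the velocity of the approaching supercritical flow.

V₁ = 8.534 m/s

For a rectangular channel the momentum equation gives q² = ½·g·y₁·y₂·(y₁ + y₂) = ½×9.81×0.7386×2.963×3.702 = 39.73.
q = √39.73 = 6.304 m²/s.
V₁ = q/y₁ = 6.304/0.7386 = 8.534 m/s.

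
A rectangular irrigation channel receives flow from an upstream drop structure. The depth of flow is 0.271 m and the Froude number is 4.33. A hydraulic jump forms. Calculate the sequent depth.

Fr₁ = 4.33 (given).
By Bélanger, y₂/y₁ = ½[√(1 + 8Fr₁²) − 1] = ½[√151.0 − 1] = 5.64.
y₂ = 5.64 × 0.271 = 1.53 m.

y₂ = 1.53 m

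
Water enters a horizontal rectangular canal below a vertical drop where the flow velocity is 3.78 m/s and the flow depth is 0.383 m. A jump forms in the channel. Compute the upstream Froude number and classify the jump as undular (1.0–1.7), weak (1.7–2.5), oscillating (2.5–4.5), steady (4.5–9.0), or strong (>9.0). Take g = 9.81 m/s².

Fr₁ = V₁/√(g·y₁) = 3.78/√(9.81×0.383) = 1.95.
Fr₁ = 1.95 lies in the weak range.

Fr₁ = 1.95; weak jump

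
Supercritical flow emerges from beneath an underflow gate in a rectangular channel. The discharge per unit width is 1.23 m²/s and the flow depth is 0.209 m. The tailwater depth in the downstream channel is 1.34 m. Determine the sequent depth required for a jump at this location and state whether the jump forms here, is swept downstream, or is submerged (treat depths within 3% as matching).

y₂ = 1.11 m; the jump is submerged

V₁ = q/y₁ = 1.23/0.209 = 5.89 m/s. Fr₁ = V₁/√(g·y₁) = 5.89/√(9.81×0.209) = 4.11.
Sequent-depth ratio: y₂/y₁ = ½[√(1 + 8Fr₁²) − 1] = ½[√136.1 − 1] = 5.33.
y₂ = 5.33 × 0.209 = 1.11 m.
Tailwater y_tw = 1.34 m: y_tw > y₂, so the jump is submerged.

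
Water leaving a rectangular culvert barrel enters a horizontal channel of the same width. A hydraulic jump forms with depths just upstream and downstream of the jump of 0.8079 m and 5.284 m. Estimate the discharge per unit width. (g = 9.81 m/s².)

For a rectangular channel the momentum equation gives q² = ½·g·y₁·y₂·(y₁ + y₂) = ½×9.81×0.8079×5.284×6.092 = 127.6.
q = √127.6 = 11.29 m²/s.

q = 11.29 m²/s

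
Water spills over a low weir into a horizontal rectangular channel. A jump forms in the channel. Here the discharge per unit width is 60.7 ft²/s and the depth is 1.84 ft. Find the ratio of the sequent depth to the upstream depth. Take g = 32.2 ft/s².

V₁ = q/y₁ = 60.7/1.84 = 33.0 ft/s. Fr₁ = V₁/√(g·y₁) = 33.0/√(32.2×1.84) = 4.29.
Conjugate-depth relation: y₂/y₁ = ½[√(1 + 8Fr₁²) − 1] = ½[√147.9 − 1] = 5.58.

y₂/y₁ = 5.58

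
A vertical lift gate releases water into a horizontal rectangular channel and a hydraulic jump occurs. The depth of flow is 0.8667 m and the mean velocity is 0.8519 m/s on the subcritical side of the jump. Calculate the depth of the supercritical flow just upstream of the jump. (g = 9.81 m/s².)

Fr₂ = V₂/√(g·y₂) = 0.8519/√(9.81×0.8667) = 0.2922.
The Bélanger relation is symmetric: y₁/y₂ = ½[√(1 + 8Fr₂²) − 1] = ½[√1.6829 − 1] = 0.1486.
y₁ = 0.1486 × 0.8667 = 0.1288 m.

y₁ = 0.1288 m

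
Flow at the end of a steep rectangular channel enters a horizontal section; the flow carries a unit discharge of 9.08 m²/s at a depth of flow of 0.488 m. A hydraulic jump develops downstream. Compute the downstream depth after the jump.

y₂ = 5.63 m

V₁ = q/y₁ = 9.08/0.488 = 18.6 m/s. Fr₁ = V₁/√(g·y₁) = 18.6/√(9.81×0.488) = 8.50.
Sequent-depth ratio: y₂/y₁ = ½[√(1 + 8Fr₁²) − 1] = ½[√579.5 − 1] = 11.5.
y₂ = 11.5 × 0.488 = 5.63 m.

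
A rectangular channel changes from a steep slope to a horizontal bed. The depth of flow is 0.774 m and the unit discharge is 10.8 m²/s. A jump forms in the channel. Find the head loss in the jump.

ΔE = 5.31 m

V₁ = q/y₁ = 10.8/0.774 = 14.0 m/s. Fr₁ = V₁/√(g·y₁) = 14.0/√(9.81×0.774) = 5.06.
By Bélanger, y₂/y₁ = ½[√(1 + 8Fr₁²) − 1] = ½[√206.1 − 1] = 6.68.
y₂ = 6.68 × 0.774 = 5.17 m.
V₂ = q/y₂ = 10.8/5.17 = 2.09 m/s. E₁ = y₁ + V₁²/2g = 10.7 m; E₂ = y₂ + V₂²/2g = 5.39 m. ΔE = E₁ − E₂ = 5.31 m.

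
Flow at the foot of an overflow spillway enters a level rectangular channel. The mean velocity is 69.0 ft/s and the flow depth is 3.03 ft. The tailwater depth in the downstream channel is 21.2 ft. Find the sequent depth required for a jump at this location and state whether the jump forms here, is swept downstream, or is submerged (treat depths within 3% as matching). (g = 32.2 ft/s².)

y₂ = 28.5 ft; the jump is swept downstream

Fr₁ = V₁/√(g·y₁) = 69.0/√(32.2×3.03) = 6.99.
Conjugate-depth relation: y₂/y₁ = ½[√(1 + 8Fr₁²) − 1] = ½[√391.4 − 1] = 9.39.
y₂ = 9.39 × 3.03 = 28.5 ft.
Tailwater y_tw = 21.2 ft: y_tw < y₂, so the jump is swept downstream.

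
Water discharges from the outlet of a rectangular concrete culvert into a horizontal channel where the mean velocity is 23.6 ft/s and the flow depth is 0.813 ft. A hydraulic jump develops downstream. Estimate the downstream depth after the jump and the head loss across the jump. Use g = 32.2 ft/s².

Fr₁ = V₁/√(g·y₁) = 23.6/√(32.2×0.813) = 4.61.
Conjugate-depth relation: y₂/y₁ = ½[√(1 + 8Fr₁²) − 1] = ½[√171.2 − 1] = 6.04.
y₂ = 6.04 × 0.813 = 4.91 ft.
q = V₁·y₁ = 23.6 × 0.813 = 19.2 ft²/s. V₂ = q/y₂ = 19.2/4.91 = 3.91 ft/s. E₁ = y₁ + V₁²/2g = 9.46 ft; E₂ = y₂ + V₂²/2g = 5.15 ft. ΔE = E₁ − E₂ = 4.31 ft.

y₂ = 4.91 ft; ΔE = 4.31 ft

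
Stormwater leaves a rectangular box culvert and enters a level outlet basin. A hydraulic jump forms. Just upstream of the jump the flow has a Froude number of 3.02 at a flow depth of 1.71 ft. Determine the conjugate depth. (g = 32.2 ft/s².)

Fr₁ = 3.02 (given).
By Bélanger, y₂/y₁ = ½[√(1 + 8Fr₁²) − 1] = ½[√73.96 − 1] = 3.80.
y₂ = 3.80 × 1.71 = 6.50 ft.

y₂ = 6.50 ft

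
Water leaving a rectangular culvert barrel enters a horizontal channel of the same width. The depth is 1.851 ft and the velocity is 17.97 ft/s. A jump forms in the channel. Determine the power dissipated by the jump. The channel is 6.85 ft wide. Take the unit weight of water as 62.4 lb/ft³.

P = 25.89 hp

Fr₁ = V₁/√(g·y₁) = 17.97/√(32.2×1.851) = 2.328.
By Bélanger, y₂/y₁ = ½[√(1 + 8Fr₁²) − 1] = ½[√44.343 − 1] = 2.830.
y₂ = 2.830 × 1.851 = 5.237 ft.
Head loss: ΔE = (y₂ − y₁)³/(4y₁y₂) = (5.237 − 1.851)³/(4×1.851×5.237) = 38.84/38.78 = 1.002 ft.
q = V₁·y₁ = 17.97 × 1.851 = 33.26 ft²/s. Q = q·b = 33.26 × 6.85 = 227.8 cfs. P = γ·Q·ΔE/550 = 62.4 × 227.8 × 1.002 / 550 = 25.89 hp.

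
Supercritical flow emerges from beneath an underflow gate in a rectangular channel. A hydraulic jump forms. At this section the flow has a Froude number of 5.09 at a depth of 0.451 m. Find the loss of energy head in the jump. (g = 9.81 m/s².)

Fr₁ = 5.09 (given).
By Bélanger, y₂/y₁ = ½[√(1 + 8Fr₁²) − 1] = ½[√208.3 − 1] = 6.72.
y₂ = 6.72 × 0.451 = 3.03 m.
Head loss: ΔE = (y₂ − y₁)³/(4y₁y₂) = (3.03 − 0.451)³/(4×0.451×3.03) = 17.1/5.46 = 3.13 m.

ΔE = 3.13 m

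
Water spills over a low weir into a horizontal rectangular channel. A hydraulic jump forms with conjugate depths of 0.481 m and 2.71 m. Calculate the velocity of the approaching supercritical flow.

V₁ = 9.39 m/s

For a rectangular channel the momentum equation gives q² = ½·g·y₁·y₂·(y₁ + y₂) = ½×9.81×0.481×2.71×3.19 = 20.4.
q = √20.4 = 4.52 m²/s.
V₁ = q/y₁ = 4.52/0.481 = 9.39 m/s.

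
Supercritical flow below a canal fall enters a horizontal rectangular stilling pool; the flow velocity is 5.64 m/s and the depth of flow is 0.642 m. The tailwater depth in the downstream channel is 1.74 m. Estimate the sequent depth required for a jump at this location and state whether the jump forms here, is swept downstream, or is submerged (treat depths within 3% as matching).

Fr₁ = V₁/√(g·y₁) = 5.64/√(9.81×0.642) = 2.25.
Sequent-depth ratio: y₂/y₁ = ½[√(1 + 8Fr₁²) − 1] = ½[√41.41 − 1] = 2.72.
y₂ = 2.72 × 0.642 = 1.74 m.
Tailwater y_tw = 1.74 m: y_tw ≈ y₂, so the jump forms here.

y₂ = 1.74 m; the jump forms here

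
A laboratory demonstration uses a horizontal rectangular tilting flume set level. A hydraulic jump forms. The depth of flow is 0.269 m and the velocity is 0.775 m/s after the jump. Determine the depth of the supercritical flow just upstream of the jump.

Fr₂ = V₂/√(g·y₂) = 0.775/√(9.81×0.269) = 0.477.
Applying the sequent-depth relation in reverse, y₁/y₂ = ½[√(1 + 8Fr₂²) − 1] = ½[√2.821 − 1] = 0.340.
y₁ = 0.340 × 0.269 = 0.0914 m.

y₁ = 0.0914 m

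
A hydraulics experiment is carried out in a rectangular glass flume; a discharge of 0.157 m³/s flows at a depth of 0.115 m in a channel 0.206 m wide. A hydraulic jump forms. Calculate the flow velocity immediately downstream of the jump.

V₂ = 0.795 m/s

q = Q/b = 0.157/0.206 = 0.762 m²/s; V₁ = q/y₁ = 6.63 m/s. Fr₁ = V₁/√(g·y₁) = 6.24.
Bélanger equation: y₂/y₁ = ½[√(1 + 8Fr₁²) − 1] = ½[√312.5 − 1] = 8.34.
y₂ = 8.34 × 0.115 = 0.959 m.
V₂ = q/y₂ = 0.762/0.959 = 0.795 m/s.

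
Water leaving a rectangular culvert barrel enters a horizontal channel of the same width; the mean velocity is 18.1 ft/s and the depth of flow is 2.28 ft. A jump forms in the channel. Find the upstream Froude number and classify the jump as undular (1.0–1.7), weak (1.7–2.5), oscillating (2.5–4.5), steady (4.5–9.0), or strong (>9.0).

Fr₁ = 2.11; weak jump

Fr₁ = V₁/√(g·y₁) = 18.1/√(32.2×2.28) = 2.11.
Fr₁ = 2.11 lies in the weak range.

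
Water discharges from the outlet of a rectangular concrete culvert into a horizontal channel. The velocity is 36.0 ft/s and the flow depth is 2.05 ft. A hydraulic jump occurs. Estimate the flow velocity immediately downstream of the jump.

V₂ = 6.22 ft/s

Fr₁ = V₁/√(g·y₁) = 36.0/√(32.2×2.05) = 4.43.
From the momentum equation for a rectangular channel, y₂/y₁ = ½[√(1 + 8Fr₁²) − 1] = ½[√158.1 − 1] = 5.79.
y₂ = 5.79 × 2.05 = 11.9 ft.
q = V₁·y₁ = 36.0 × 2.05 = 73.8 ft²/s.
V₂ = q/y₂ = 73.8/11.9 = 6.22 ft/s.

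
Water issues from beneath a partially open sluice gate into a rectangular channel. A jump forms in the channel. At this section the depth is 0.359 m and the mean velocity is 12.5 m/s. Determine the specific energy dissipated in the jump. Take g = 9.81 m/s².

ΔE = 5.02 m

Fr₁ = V₁/√(g·y₁) = 12.5/√(9.81×0.359) = 6.66.
By Bélanger, y₂/y₁ = ½[√(1 + 8Fr₁²) − 1] = ½[√355.9 − 1] = 8.93.
y₂ = 8.93 × 0.359 = 3.21 m.
Head loss: ΔE = (y₂ − y₁)³/(4y₁y₂) = (3.21 − 0.359)³/(4×0.359×3.21) = 23.1/4.61 = 5.02 m.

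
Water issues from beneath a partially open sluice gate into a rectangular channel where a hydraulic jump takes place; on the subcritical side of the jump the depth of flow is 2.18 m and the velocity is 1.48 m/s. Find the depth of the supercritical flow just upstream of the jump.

Fr₂ = V₂/√(g·y₂) = 1.48/√(9.81×2.18) = 0.320.
Since the conjugate-depth ratio holds either way, y₁/y₂ = ½[√(1 + 8Fr₂²) − 1] = ½[√1.819 − 1] = 0.174.
y₁ = 0.174 × 2.18 = 0.380 m.

y₁ = 0.380 m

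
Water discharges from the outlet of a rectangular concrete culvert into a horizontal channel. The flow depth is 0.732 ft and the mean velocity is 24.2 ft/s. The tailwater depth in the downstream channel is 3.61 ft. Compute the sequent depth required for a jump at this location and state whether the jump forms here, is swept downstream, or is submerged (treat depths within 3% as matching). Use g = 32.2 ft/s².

Fr₁ = V₁/√(g·y₁) = 24.2/√(32.2×0.732) = 4.98.
Bélanger equation: y₂/y₁ = ½[√(1 + 8Fr₁²) − 1] = ½[√199.8 − 1] = 6.57.
y₂ = 6.57 × 0.732 = 4.81 ft.
Tailwater y_tw = 3.61 ft: y_tw < y₂, so the jump is swept downstream.

y₂ = 4.81 ft; the jump is swept downstream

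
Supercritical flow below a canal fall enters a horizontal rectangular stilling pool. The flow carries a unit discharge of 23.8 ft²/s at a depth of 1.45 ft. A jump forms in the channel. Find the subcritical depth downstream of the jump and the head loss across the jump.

y₂ = 4.25 ft; ΔE = 0.893 ft

V₁ = q/y₁ = 23.8/1.45 = 16.4 ft/s. Fr₁ = V₁/√(g·y₁) = 16.4/√(32.2×1.45) = 2.40.
Conjugate-depth relation: y₂/y₁ = ½[√(1 + 8Fr₁²) − 1] = ½[√47.16 − 1] = 2.93.
y₂ = 2.93 × 1.45 = 4.25 ft.
Head loss: ΔE = (y₂ − y₁)³/(4y₁y₂) = (4.25 − 1.45)³/(4×1.45×4.25) = 22.0/24.7 = 0.893 ft.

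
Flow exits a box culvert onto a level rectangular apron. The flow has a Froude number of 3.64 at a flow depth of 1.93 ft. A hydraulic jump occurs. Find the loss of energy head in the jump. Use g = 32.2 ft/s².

Fr₁ = 3.64 (given).
By Bélanger, y₂/y₁ = ½[√(1 + 8Fr₁²) − 1] = ½[√107.0 − 1] = 4.67.
y₂ = 4.67 × 1.93 = 9.02 ft.
Head loss: ΔE = (y₂ − y₁)³/(4y₁y₂) = (9.02 − 1.93)³/(4×1.93×9.02) = 356/69.6 = 5.11 ft.

ΔE = 5.11 ft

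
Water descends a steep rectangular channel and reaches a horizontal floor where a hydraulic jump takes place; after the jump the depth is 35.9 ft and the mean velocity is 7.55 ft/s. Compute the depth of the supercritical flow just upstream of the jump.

Fr₂ = V₂/√(g·y₂) = 7.55/√(32.2×35.9) = 0.222.
Applying the sequent-depth relation in reverse, y₁/y₂ = ½[√(1 + 8Fr₂²) − 1] = ½[√1.394 − 1] = 0.0904.
y₁ = 0.0904 × 35.9 = 3.25 ft.

y₁ = 3.25 ft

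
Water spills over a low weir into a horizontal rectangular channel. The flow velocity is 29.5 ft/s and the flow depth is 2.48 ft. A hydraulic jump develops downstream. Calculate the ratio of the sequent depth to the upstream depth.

y₂/y₁ = 4.20

Fr₁ = V₁/√(g·y₁) = 29.5/√(32.2×2.48) = 3.30.
Conjugate-depth relation: y₂/y₁ = ½[√(1 + 8Fr₁²) − 1] = ½[√88.18 − 1] = 4.20.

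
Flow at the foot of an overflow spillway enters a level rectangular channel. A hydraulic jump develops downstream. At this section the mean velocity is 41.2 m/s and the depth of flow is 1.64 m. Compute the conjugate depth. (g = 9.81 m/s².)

Fr₁ = V₁/√(g·y₁) = 41.2/√(9.81×1.64) = 10.3.
Conjugate-depth relation: y₂/y₁ = ½[√(1 + 8Fr₁²) − 1] = ½[√845.1 − 1] = 14.0.
y₂ = 14.0 × 1.64 = 23.0 m.

y₂ = 23.0 m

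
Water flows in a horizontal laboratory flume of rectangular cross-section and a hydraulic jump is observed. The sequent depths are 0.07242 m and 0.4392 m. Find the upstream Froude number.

For a rectangular channel the momentum equation gives q² = ½·g·y₁·y₂·(y₁ + y₂) = ½×9.81×0.07242×0.4392×0.5116 = 0.07982.
q = √0.07982 = 0.2825 m²/s.
V₁ = q/y₁ = 3.901 m/s; Fr₁ = V₁/√(g·y₁) = 4.628.

Fr₁ = 4.628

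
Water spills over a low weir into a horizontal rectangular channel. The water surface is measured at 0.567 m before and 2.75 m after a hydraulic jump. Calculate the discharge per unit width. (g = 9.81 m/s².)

q = 5.04 m²/s

For a rectangular channel the momentum equation gives q² = ½·g·y₁·y₂·(y₁ + y₂) = ½×9.81×0.567×2.75×3.32 = 25.4.
q = √25.4 = 5.04 m²/s.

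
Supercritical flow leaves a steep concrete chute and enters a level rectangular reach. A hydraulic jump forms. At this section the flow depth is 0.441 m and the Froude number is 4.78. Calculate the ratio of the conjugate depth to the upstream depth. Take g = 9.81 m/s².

y₂/y₁ = 6.28

Fr₁ = 4.78 (given).
From the momentum equation for a rectangular channel, y₂/y₁ = ½[√(1 + 8Fr₁²) − 1] = ½[√183.8 − 1] = 6.28.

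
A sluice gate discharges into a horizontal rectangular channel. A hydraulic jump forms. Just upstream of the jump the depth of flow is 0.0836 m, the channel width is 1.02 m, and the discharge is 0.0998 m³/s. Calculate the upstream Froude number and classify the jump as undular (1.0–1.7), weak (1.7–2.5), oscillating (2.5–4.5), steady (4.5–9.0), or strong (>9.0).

q = Q/b = 0.0998/1.02 = 0.0978 m²/s; V₁ = q/y₁ = 1.17 m/s. Fr₁ = V₁/√(g·y₁) = 1.29.
Fr₁ = 1.29 lies in the undular range.

Fr₁ = 1.29; undular jump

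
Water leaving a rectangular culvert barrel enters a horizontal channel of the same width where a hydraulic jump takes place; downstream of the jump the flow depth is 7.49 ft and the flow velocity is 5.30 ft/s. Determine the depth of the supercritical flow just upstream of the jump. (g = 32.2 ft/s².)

Fr₂ = V₂/√(g·y₂) = 5.30/√(32.2×7.49) = 0.341.
Since the conjugate-depth ratio holds either way, y₁/y₂ = ½[√(1 + 8Fr₂²) − 1] = ½[√1.932 − 1] = 0.195.
y₁ = 0.195 × 7.49 = 1.46 ft.

y₁ = 1.46 ft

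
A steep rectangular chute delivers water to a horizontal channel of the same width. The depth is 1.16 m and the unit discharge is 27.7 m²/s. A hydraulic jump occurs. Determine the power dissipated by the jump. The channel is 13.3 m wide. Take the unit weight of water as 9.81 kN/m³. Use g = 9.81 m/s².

V₁ = q/y₁ = 27.7/1.16 = 23.9 m/s. Fr₁ = V₁/√(g·y₁) = 23.9/√(9.81×1.16) = 7.08.
From the momentum equation for a rectangular channel, y₂/y₁ = ½[√(1 + 8Fr₁²) − 1] = ½[√401.9 − 1] = 9.52.
y₂ = 9.52 × 1.16 = 11.0 m.
Head loss: ΔE = (y₂ − y₁)³/(4y₁y₂) = (11.0 − 1.16)³/(4×1.16×11.0) = 967/51.3 = 18.9 m.
Q = q·b = 27.7 × 13.3 = 368 m³/s. P = γ·Q·ΔE = 9.81 × 368 × 18.9 = 68146 kW.

P = 68146 kW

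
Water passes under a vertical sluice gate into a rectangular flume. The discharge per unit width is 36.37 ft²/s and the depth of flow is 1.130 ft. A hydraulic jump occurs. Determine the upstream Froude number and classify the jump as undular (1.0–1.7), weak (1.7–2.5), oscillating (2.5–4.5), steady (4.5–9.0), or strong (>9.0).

V₁ = q/y₁ = 36.37/1.130 = 32.19 ft/s. Fr₁ = V₁/√(g·y₁) = 32.19/√(32.2×1.130) = 5.336.
Fr₁ = 5.336 lies in the steady range.

Fr₁ = 5.336; steady jump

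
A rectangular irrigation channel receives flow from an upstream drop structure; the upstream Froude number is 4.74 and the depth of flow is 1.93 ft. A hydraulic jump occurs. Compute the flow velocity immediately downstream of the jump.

V₂ = 6.01 ft/s

Fr₁ = 4.74 (given).
Conjugate-depth relation: y₂/y₁ = ½[√(1 + 8Fr₁²) − 1] = ½[√180.7 − 1] = 6.22.
y₂ = 6.22 × 1.93 = 12.0 ft.
V₁ = Fr₁·√(g·y₁) = 4.74×√(32.2×1.93) = 37.4 ft/s; q = V₁·y₁ = 72.1 ft²/s.
V₂ = q/y₂ = 72.1/12.0 = 6.01 ft/s.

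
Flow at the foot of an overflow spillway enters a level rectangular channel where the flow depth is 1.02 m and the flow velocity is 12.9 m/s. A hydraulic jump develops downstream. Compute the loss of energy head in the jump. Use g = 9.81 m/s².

Fr₁ = V₁/√(g·y₁) = 12.9/√(9.81×1.02) = 4.08.
Conjugate-depth relation: y₂/y₁ = ½[√(1 + 8Fr₁²) − 1] = ½[√134.0 − 1] = 5.29.
y₂ = 5.29 × 1.02 = 5.39 m.
q = V₁·y₁ = 12.9 × 1.02 = 13.2 m²/s. V₂ = q/y₂ = 13.2/5.39 = 2.44 m/s. E₁ = y₁ + V₁²/2g = 9.50 m; E₂ = y₂ + V₂²/2g = 5.70 m. ΔE = E₁ − E₂ = 3.80 m.

ΔE = 3.80 m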